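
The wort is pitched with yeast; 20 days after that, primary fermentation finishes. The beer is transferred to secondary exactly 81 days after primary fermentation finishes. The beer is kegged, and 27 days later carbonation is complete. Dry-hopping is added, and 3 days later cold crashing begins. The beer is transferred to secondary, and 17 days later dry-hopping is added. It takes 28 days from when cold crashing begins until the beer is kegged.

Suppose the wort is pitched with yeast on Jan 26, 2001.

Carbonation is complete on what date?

Jul 21, 2001

The wort is pitched with yeast: Jan 26, 2001.
Primary fermentation finishes: Jan 26, 2001 + 20 days = Feb 15, 2001.
The beer is transferred to secondary: Feb 15, 2001 + 81 days = May 7, 2001.
Dry-hopping is added: May 7, 2001 + 17 days = May 24, 2001.
Cold crashing begins: May 24, 2001 + 3 days = May 27, 2001.
The beer is kegged: May 27, 2001 + 28 days = Jun 24, 2001.
Carbonation is complete: Jun 24, 2001 + 27 days = Jul 21, 2001.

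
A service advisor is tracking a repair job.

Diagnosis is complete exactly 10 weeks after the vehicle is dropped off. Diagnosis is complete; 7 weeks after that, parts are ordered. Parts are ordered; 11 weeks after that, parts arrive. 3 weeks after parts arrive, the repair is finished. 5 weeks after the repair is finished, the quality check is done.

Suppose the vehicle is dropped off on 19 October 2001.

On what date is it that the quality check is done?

The vehicle is dropped off: Oct 19, 2001.
Diagnosis is complete: Oct 19, 2001 + 10 weeks = Dec 28, 2001.
Parts are ordered: Dec 28, 2001 + 7 weeks = Feb 15, 2002.
Parts arrive: Feb 15, 2002 + 11 weeks = May 3, 2002.
The repair is finished: May 3, 2002 + 3 weeks = May 24, 2002.
The quality check is done: May 24, 2002 + 5 weeks = Jun 28, 2002.

28 June 2002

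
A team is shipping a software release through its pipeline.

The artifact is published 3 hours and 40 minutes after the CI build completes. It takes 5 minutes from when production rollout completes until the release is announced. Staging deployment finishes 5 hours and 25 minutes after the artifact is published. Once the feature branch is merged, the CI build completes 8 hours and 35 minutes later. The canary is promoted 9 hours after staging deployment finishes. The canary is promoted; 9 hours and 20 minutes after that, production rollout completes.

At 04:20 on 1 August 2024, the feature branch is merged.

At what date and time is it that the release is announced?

The feature branch is merged: 04:20 Aug 1, 2024.
The CI build completes: 04:20 Aug 1, 2024 + 8h35m = 12:55 Aug 1, 2024.
The artifact is published: 12:55 Aug 1, 2024 + 3h40m = 16:35 Aug 1, 2024.
Staging deployment finishes: 16:35 Aug 1, 2024 + 5h25m = 22:00 Aug 1, 2024.
The canary is promoted: 22:00 Aug 1, 2024 + 9h = 07:00 Aug 2, 2024.
Production rollout completes: 07:00 Aug 2, 2024 + 9h20m = 16:20 Aug 2, 2024.
The release is announced: 16:20 Aug 2, 2024 + 5m = 16:25 Aug 2, 2024.

16:25 on 2 August 2024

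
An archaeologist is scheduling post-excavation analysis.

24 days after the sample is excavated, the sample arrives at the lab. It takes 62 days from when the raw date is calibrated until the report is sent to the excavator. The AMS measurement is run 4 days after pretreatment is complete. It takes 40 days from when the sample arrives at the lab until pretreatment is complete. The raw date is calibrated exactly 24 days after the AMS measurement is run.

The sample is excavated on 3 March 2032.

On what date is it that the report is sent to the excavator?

The sample is excavated: Mar 3, 2032.
The sample arrives at the lab: Mar 3, 2032 + 24 days = Mar 27, 2032.
Pretreatment is complete: Mar 27, 2032 + 40 days = May 6, 2032.
The AMS measurement is run: May 6, 2032 + 4 days = May 10, 2032.
The raw date is calibrated: May 10, 2032 + 24 days = Jun 3, 2032.
The report is sent to the excavator: Jun 3, 2032 + 62 days = Aug 4, 2032.

4 August 2032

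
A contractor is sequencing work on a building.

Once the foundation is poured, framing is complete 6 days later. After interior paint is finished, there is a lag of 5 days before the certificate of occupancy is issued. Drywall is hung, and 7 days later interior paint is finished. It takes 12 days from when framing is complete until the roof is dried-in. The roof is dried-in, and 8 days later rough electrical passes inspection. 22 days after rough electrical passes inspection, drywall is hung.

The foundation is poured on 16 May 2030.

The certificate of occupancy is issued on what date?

15 July 2030

The foundation is poured: May 16, 2030.
Framing is complete: May 16, 2030 + 6 days = May 22, 2030.
The roof is dried-in: May 22, 2030 + 12 days = Jun 3, 2030.
Rough electrical passes inspection: Jun 3, 2030 + 8 days = Jun 11, 2030.
Drywall is hung: Jun 11, 2030 + 22 days = Jul 3, 2030.
Interior paint is finished: Jul 3, 2030 + 7 days = Jul 10, 2030.
The certificate of occupancy is issued: Jul 10, 2030 + 5 days = Jul 15, 2030.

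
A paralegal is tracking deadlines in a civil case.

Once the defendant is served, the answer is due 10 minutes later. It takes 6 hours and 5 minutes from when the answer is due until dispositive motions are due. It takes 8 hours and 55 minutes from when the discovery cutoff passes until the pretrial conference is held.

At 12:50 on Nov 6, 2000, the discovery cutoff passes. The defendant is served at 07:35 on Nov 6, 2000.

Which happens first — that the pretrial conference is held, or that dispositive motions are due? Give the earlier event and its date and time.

Dispositive motions are due — 13:50 on Nov 6, 2000

The discovery cutoff passes: 12:50 Nov 6, 2000.
The pretrial conference is held: 12:50 Nov 6, 2000 + 8h55m = 21:45 Nov 6, 2000.
The defendant is served: 07:35 Nov 6, 2000.
The answer is due: 07:35 Nov 6, 2000 + 10m = 07:45 Nov 6, 2000.
Dispositive motions are due: 07:45 Nov 6, 2000 + 6h05m = 13:50 Nov 6, 2000.
Comparing: the pretrial conference is held at 21:45 Nov 6, 2000 vs dispositive motions are due at 13:50 Nov 6, 2000. Earlier: dispositive motions are due.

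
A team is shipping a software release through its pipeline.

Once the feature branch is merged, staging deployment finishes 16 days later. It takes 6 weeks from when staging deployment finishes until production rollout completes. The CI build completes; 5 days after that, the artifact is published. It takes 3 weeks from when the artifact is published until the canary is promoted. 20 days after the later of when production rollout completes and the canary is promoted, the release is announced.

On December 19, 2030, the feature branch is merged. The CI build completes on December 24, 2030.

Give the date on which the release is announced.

The feature branch is merged: Dec 19, 2030.
Staging deployment finishes: Dec 19, 2030 + 16 days = Jan 4, 2031.
Production rollout completes: Jan 4, 2031 + 6 weeks = Feb 15, 2031.
The CI build completes: Dec 24, 2030.
The artifact is published: Dec 24, 2030 + 5 days = Dec 29, 2030.
The canary is promoted: Dec 29, 2030 + 3 weeks = Jan 19, 2031.
Both prerequisites met — production rollout completes (Feb 15, 2031), the canary is promoted (Jan 19, 2031); the later is Feb 15, 2031.
The release is announced: Feb 15, 2031 + 20 days = Mar 7, 2031.

March 7, 2031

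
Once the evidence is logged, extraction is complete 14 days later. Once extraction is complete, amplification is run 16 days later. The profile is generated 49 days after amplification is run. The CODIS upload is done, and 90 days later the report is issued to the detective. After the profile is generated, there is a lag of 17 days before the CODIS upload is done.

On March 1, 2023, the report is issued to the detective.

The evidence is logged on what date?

The report is issued to the detective: Mar 1, 2023.
The CODIS upload is done: Mar 1, 2023 − 90 days = Dec 1, 2022.
The profile is generated: Dec 1, 2022 − 17 days = Nov 14, 2022.
Amplification is run: Nov 14, 2022 − 49 days = Sep 26, 2022.
Extraction is complete: Sep 26, 2022 − 16 days = Sep 10, 2022.
The evidence is logged: Sep 10, 2022 − 14 days = Aug 27, 2022.

August 27, 2022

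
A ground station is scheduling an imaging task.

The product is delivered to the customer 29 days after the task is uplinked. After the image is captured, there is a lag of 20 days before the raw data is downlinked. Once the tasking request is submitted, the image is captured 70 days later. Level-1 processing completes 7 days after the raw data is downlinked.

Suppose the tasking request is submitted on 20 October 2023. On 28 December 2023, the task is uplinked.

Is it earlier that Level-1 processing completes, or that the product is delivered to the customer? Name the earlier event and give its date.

The tasking request is submitted: Oct 20, 2023.
The image is captured: Oct 20, 2023 + 70 days = Dec 29, 2023.
The raw data is downlinked: Dec 29, 2023 + 20 days = Jan 18, 2024.
Level-1 processing completes: Jan 18, 2024 + 7 days = Jan 25, 2024.
The task is uplinked: Dec 28, 2023.
The product is delivered to the customer: Dec 28, 2023 + 29 days = Jan 26, 2024.
Comparing: Level-1 processing completes on Jan 25, 2024 vs the product is delivered to the customer on Jan 26, 2024. Earlier: Level-1 processing completes.

Level-1 processing completes — 25 January 2024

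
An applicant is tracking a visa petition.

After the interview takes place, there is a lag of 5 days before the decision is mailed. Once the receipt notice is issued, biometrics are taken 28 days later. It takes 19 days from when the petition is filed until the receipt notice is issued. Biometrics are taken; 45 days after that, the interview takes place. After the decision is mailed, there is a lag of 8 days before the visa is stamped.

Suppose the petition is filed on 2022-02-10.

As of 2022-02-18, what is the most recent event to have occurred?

The petition is filed: Feb 10, 2022.
The receipt notice is issued: Feb 10, 2022 + 19 days = Mar 1, 2022.
Biometrics are taken: Mar 1, 2022 + 28 days = Mar 29, 2022.
The interview takes place: Mar 29, 2022 + 45 days = May 13, 2022.
The decision is mailed: May 13, 2022 + 5 days = May 18, 2022.
The visa is stamped: May 18, 2022 + 8 days = May 26, 2022.
Feb 18, 2022 falls between when the petition is filed (Feb 10, 2022) and when the receipt notice is issued (Mar 1, 2022).

The petition is filed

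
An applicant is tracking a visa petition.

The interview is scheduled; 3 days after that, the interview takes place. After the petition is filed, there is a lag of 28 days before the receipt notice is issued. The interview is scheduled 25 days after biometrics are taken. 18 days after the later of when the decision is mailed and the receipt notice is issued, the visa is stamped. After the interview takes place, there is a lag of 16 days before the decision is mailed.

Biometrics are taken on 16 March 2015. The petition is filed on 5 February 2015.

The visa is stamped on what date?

17 May 2015

Biometrics are taken: Mar 16, 2015.
The interview is scheduled: Mar 16, 2015 + 25 days = Apr 10, 2015.
The interview takes place: Apr 10, 2015 + 3 days = Apr 13, 2015.
The decision is mailed: Apr 13, 2015 + 16 days = Apr 29, 2015.
The petition is filed: Feb 5, 2015.
The receipt notice is issued: Feb 5, 2015 + 28 days = Mar 5, 2015.
Both prerequisites met — the decision is mailed (Apr 29, 2015), the receipt notice is issued (Mar 5, 2015); the later is Apr 29, 2015.
The visa is stamped: Apr 29, 2015 + 18 days = May 17, 2015.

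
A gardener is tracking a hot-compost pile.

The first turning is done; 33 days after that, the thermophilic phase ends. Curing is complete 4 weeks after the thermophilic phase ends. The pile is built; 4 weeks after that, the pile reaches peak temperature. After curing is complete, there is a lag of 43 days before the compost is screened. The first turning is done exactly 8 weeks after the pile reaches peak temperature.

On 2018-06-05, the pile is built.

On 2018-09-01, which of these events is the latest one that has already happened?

The first turning is done

The pile is built: Jun 5, 2018.
The pile reaches peak temperature: Jun 5, 2018 + 4 weeks = Jul 3, 2018.
The first turning is done: Jul 3, 2018 + 8 weeks = Aug 28, 2018.
The thermophilic phase ends: Aug 28, 2018 + 33 days = Sep 30, 2018.
Curing is complete: Sep 30, 2018 + 4 weeks = Oct 28, 2018.
The compost is screened: Oct 28, 2018 + 43 days = Dec 10, 2018.
Sep 1, 2018 falls between when the first turning is done (Aug 28, 2018) and when the thermophilic phase ends (Sep 30, 2018).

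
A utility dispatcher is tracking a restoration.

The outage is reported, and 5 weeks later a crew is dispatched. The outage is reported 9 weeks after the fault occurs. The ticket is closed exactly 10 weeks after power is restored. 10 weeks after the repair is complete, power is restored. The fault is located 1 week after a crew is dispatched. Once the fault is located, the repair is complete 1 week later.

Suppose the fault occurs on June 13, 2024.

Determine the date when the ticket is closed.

February 20, 2025

The fault occurs: Jun 13, 2024.
The outage is reported: Jun 13, 2024 + 9 weeks = Aug 15, 2024.
A crew is dispatched: Aug 15, 2024 + 5 weeks = Sep 19, 2024.
The fault is located: Sep 19, 2024 + 1 week = Sep 26, 2024.
The repair is complete: Sep 26, 2024 + 1 week = Oct 3, 2024.
Power is restored: Oct 3, 2024 + 10 weeks = Dec 12, 2024.
The ticket is closed: Dec 12, 2024 + 10 weeks = Feb 20, 2025.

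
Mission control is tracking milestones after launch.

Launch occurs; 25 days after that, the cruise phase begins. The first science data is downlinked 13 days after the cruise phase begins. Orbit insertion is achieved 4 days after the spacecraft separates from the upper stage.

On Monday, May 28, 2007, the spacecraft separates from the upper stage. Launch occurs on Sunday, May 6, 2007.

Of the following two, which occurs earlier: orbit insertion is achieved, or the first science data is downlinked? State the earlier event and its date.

The spacecraft separates from the upper stage: May 28, 2007.
Orbit insertion is achieved: May 28, 2007 + 4 days = Jun 1, 2007.
Launch occurs: May 6, 2007.
The cruise phase begins: May 6, 2007 + 25 days = May 31, 2007.
The first science data is downlinked: May 31, 2007 + 13 days = Jun 13, 2007.
Comparing: orbit insertion is achieved on Jun 1, 2007 vs the first science data is downlinked on Jun 13, 2007. Earlier: orbit insertion is achieved.

Orbit insertion is achieved — Friday, June 1, 2007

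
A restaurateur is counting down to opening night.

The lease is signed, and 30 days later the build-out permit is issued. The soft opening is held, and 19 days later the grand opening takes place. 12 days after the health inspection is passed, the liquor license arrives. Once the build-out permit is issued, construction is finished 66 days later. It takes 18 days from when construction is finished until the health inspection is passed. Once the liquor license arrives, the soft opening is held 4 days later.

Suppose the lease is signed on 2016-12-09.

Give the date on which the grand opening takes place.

The lease is signed: Dec 9, 2016.
The build-out permit is issued: Dec 9, 2016 + 30 days = Jan 8, 2017.
Construction is finished: Jan 8, 2017 + 66 days = Mar 15, 2017.
The health inspection is passed: Mar 15, 2017 + 18 days = Apr 2, 2017.
The liquor license arrives: Apr 2, 2017 + 12 days = Apr 14, 2017.
The soft opening is held: Apr 14, 2017 + 4 days = Apr 18, 2017.
The grand opening takes place: Apr 18, 2017 + 19 days = May 7, 2017.

2017-05-07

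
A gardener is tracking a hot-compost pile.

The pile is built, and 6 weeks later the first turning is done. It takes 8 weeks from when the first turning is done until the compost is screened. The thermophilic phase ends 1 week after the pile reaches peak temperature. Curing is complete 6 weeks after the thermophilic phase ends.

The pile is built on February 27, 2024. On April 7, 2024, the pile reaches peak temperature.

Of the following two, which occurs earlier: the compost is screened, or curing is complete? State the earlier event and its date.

The pile is built: Feb 27, 2024.
The first turning is done: Feb 27, 2024 + 6 weeks = Apr 9, 2024.
The compost is screened: Apr 9, 2024 + 8 weeks = Jun 4, 2024.
The pile reaches peak temperature: Apr 7, 2024.
The thermophilic phase ends: Apr 7, 2024 + 1 week = Apr 14, 2024.
Curing is complete: Apr 14, 2024 + 6 weeks = May 26, 2024.
Comparing: the compost is screened on Jun 4, 2024 vs curing is complete on May 26, 2024. Earlier: curing is complete.

Curing is complete — May 26, 2024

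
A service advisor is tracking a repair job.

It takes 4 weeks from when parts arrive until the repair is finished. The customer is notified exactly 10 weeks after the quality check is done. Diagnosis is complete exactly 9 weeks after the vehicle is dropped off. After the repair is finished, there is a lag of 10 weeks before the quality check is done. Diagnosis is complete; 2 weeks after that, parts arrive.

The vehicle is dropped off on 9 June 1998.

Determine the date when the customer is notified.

The vehicle is dropped off: Jun 9, 1998.
Diagnosis is complete: Jun 9, 1998 + 9 weeks = Aug 11, 1998.
Parts arrive: Aug 11, 1998 + 2 weeks = Aug 25, 1998.
The repair is finished: Aug 25, 1998 + 4 weeks = Sep 22, 1998.
The quality check is done: Sep 22, 1998 + 10 weeks = Dec 1, 1998.
The customer is notified: Dec 1, 1998 + 10 weeks = Feb 9, 1999.

9 February 1999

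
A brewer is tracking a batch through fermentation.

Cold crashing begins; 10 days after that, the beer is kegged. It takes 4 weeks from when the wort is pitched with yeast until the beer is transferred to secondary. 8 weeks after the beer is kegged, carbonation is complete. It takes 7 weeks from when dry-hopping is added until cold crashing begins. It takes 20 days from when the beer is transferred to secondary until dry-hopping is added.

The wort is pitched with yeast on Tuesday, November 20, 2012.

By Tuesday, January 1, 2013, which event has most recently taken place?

The beer is transferred to secondary

The wort is pitched with yeast: Nov 20, 2012.
The beer is transferred to secondary: Nov 20, 2012 + 4 weeks = Dec 18, 2012.
Dry-hopping is added: Dec 18, 2012 + 20 days = Jan 7, 2013.
Cold crashing begins: Jan 7, 2013 + 7 weeks = Feb 25, 2013.
The beer is kegged: Feb 25, 2013 + 10 days = Mar 7, 2013.
Carbonation is complete: Mar 7, 2013 + 8 weeks = May 2, 2013.
Jan 1, 2013 falls between when the beer is transferred to secondary (Dec 18, 2012) and when dry-hopping is added (Jan 7, 2013).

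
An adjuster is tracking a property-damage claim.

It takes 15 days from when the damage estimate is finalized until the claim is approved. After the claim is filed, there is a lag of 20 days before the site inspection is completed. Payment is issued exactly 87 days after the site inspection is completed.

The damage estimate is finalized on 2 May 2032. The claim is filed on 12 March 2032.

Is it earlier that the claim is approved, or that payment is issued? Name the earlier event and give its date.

The damage estimate is finalized: May 2, 2032.
The claim is approved: May 2, 2032 + 15 days = May 17, 2032.
The claim is filed: Mar 12, 2032.
The site inspection is completed: Mar 12, 2032 + 20 days = Apr 1, 2032.
Payment is issued: Apr 1, 2032 + 87 days = Jun 27, 2032.
Comparing: the claim is approved on May 17, 2032 vs payment is issued on Jun 27, 2032. Earlier: the claim is approved.

The claim is approved — 17 May 2032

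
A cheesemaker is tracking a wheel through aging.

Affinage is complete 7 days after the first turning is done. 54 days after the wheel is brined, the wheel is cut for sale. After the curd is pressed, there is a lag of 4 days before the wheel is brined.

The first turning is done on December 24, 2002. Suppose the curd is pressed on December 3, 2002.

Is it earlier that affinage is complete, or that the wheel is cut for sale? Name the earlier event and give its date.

Affinage is complete — December 31, 2002

The first turning is done: Dec 24, 2002.
Affinage is complete: Dec 24, 2002 + 7 days = Dec 31, 2002.
The curd is pressed: Dec 3, 2002.
The wheel is brined: Dec 3, 2002 + 4 days = Dec 7, 2002.
The wheel is cut for sale: Dec 7, 2002 + 54 days = Jan 30, 2003.
Comparing: affinage is complete on Dec 31, 2002 vs the wheel is cut for sale on Jan 30, 2003. Earlier: affinage is complete.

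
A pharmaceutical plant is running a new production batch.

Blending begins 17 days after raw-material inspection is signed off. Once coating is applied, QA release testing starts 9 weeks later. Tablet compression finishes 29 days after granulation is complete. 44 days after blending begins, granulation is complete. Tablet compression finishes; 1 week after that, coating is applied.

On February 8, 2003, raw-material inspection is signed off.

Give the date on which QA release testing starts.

Raw-material inspection is signed off: Feb 8, 2003.
Blending begins: Feb 8, 2003 + 17 days = Feb 25, 2003.
Granulation is complete: Feb 25, 2003 + 44 days = Apr 10, 2003.
Tablet compression finishes: Apr 10, 2003 + 29 days = May 9, 2003.
Coating is applied: May 9, 2003 + 1 week = May 16, 2003.
QA release testing starts: May 16, 2003 + 9 weeks = Jul 18, 2003.

July 18, 2003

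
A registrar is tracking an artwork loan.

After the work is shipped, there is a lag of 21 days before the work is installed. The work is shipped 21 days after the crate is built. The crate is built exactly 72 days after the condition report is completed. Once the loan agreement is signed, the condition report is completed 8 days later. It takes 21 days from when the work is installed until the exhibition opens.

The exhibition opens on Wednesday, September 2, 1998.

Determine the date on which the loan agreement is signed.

The exhibition opens: Sep 2, 1998.
The work is installed: Sep 2, 1998 − 21 days = Aug 12, 1998.
The work is shipped: Aug 12, 1998 − 21 days = Jul 22, 1998.
The crate is built: Jul 22, 1998 − 21 days = Jul 1, 1998.
The condition report is completed: Jul 1, 1998 − 72 days = Apr 20, 1998.
The loan agreement is signed: Apr 20, 1998 − 8 days = Apr 12, 1998.

Sunday, April 12, 1998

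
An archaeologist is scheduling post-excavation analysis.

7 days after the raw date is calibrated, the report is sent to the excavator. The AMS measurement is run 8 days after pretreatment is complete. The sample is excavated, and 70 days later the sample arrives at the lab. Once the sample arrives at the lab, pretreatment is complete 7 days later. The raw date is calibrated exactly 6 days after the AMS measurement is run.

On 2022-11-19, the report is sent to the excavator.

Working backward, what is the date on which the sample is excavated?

The report is sent to the excavator: Nov 19, 2022.
The raw date is calibrated: Nov 19, 2022 − 7 days = Nov 12, 2022.
The AMS measurement is run: Nov 12, 2022 − 6 days = Nov 6, 2022.
Pretreatment is complete: Nov 6, 2022 − 8 days = Oct 29, 2022.
The sample arrives at the lab: Oct 29, 2022 − 7 days = Oct 22, 2022.
The sample is excavated: Oct 22, 2022 − 70 days = Aug 13, 2022.

2022-08-13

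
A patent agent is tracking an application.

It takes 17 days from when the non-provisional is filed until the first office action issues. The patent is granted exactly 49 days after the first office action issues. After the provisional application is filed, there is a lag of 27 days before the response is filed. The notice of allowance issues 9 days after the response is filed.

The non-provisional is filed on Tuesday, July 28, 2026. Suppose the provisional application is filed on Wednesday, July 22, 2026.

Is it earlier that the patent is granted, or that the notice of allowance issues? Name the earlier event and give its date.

The notice of allowance issues — Thursday, August 27, 2026

The non-provisional is filed: Jul 28, 2026.
The first office action issues: Jul 28, 2026 + 17 days = Aug 14, 2026.
The patent is granted: Aug 14, 2026 + 49 days = Oct 2, 2026.
The provisional application is filed: Jul 22, 2026.
The response is filed: Jul 22, 2026 + 27 days = Aug 18, 2026.
The notice of allowance issues: Aug 18, 2026 + 9 days = Aug 27, 2026.
Comparing: the patent is granted on Oct 2, 2026 vs the notice of allowance issues on Aug 27, 2026. Earlier: the notice of allowance issues.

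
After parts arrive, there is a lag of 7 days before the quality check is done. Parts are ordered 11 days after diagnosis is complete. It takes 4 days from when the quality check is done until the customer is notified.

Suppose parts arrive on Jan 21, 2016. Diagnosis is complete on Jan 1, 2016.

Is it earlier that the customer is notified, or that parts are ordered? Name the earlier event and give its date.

Parts are ordered — Jan 12, 2016

Parts arrive: Jan 21, 2016.
The quality check is done: Jan 21, 2016 + 7 days = Jan 28, 2016.
The customer is notified: Jan 28, 2016 + 4 days = Feb 1, 2016.
Diagnosis is complete: Jan 1, 2016.
Parts are ordered: Jan 1, 2016 + 11 days = Jan 12, 2016.
Comparing: the customer is notified on Feb 1, 2016 vs parts are ordered on Jan 12, 2016. Earlier: parts are ordered.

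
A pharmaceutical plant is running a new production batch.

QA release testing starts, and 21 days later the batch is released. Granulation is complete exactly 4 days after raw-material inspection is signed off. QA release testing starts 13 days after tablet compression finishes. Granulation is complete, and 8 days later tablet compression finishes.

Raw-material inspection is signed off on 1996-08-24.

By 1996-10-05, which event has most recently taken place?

QA release testing starts

Raw-material inspection is signed off: Aug 24, 1996.
Granulation is complete: Aug 24, 1996 + 4 days = Aug 28, 1996.
Tablet compression finishes: Aug 28, 1996 + 8 days = Sep 5, 1996.
QA release testing starts: Sep 5, 1996 + 13 days = Sep 18, 1996.
The batch is released: Sep 18, 1996 + 21 days = Oct 9, 1996.
Oct 5, 1996 falls between when QA release testing starts (Sep 18, 1996) and when the batch is released (Oct 9, 1996).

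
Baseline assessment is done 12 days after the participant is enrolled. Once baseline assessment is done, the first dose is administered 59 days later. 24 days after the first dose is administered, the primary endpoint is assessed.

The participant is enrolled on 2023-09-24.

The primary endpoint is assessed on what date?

2023-12-28

The participant is enrolled: Sep 24, 2023.
Baseline assessment is done: Sep 24, 2023 + 12 days = Oct 6, 2023.
The first dose is administered: Oct 6, 2023 + 59 days = Dec 4, 2023.
The primary endpoint is assessed: Dec 4, 2023 + 24 days = Dec 28, 2023.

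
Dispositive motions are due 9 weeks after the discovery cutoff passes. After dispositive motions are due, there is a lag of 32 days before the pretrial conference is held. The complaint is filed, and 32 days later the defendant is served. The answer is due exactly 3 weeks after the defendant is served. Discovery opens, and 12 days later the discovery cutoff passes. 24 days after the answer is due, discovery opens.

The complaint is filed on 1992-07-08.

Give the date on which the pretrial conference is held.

1993-01-08

The complaint is filed: Jul 8, 1992.
The defendant is served: Jul 8, 1992 + 32 days = Aug 9, 1992.
The answer is due: Aug 9, 1992 + 3 weeks = Aug 30, 1992.
Discovery opens: Aug 30, 1992 + 24 days = Sep 23, 1992.
The discovery cutoff passes: Sep 23, 1992 + 12 days = Oct 5, 1992.
Dispositive motions are due: Oct 5, 1992 + 9 weeks = Dec 7, 1992.
The pretrial conference is held: Dec 7, 1992 + 32 days = Jan 8, 1993.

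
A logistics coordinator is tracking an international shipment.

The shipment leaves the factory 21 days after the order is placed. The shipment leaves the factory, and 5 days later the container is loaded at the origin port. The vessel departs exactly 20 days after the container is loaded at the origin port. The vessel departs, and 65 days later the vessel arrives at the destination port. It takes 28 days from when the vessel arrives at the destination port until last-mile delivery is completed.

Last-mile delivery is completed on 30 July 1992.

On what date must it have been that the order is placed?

Last-mile delivery is completed: Jul 30, 1992.
The vessel arrives at the destination port: Jul 30, 1992 − 28 days = Jul 2, 1992.
The vessel departs: Jul 2, 1992 − 65 days = Apr 28, 1992.
The container is loaded at the origin port: Apr 28, 1992 − 20 days = Apr 8, 1992.
The shipment leaves the factory: Apr 8, 1992 − 5 days = Apr 3, 1992.
The order is placed: Apr 3, 1992 − 21 days = Mar 13, 1992.

13 March 1992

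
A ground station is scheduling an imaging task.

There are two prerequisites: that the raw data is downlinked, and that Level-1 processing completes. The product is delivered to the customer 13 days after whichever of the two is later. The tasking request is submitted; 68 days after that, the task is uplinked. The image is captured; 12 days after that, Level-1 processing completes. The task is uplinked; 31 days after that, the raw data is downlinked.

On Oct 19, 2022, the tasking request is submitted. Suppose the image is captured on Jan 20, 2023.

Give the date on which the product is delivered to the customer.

The tasking request is submitted: Oct 19, 2022.
The task is uplinked: Oct 19, 2022 + 68 days = Dec 26, 2022.
The raw data is downlinked: Dec 26, 2022 + 31 days = Jan 26, 2023.
The image is captured: Jan 20, 2023.
Level-1 processing completes: Jan 20, 2023 + 12 days = Feb 1, 2023.
Both prerequisites met — the raw data is downlinked (Jan 26, 2023), Level-1 processing completes (Feb 1, 2023); the later is Feb 1, 2023.
The product is delivered to the customer: Feb 1, 2023 + 13 days = Feb 14, 2023.

Feb 14, 2023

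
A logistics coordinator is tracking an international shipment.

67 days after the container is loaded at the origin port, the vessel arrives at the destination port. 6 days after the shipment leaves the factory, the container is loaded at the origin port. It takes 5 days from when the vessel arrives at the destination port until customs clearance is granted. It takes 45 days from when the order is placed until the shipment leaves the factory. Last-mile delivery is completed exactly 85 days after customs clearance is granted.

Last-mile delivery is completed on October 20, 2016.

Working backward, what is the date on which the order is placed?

Last-mile delivery is completed: Oct 20, 2016.
Customs clearance is granted: Oct 20, 2016 − 85 days = Jul 27, 2016.
The vessel arrives at the destination port: Jul 27, 2016 − 5 days = Jul 22, 2016.
The container is loaded at the origin port: Jul 22, 2016 − 67 days = May 16, 2016.
The shipment leaves the factory: May 16, 2016 − 6 days = May 10, 2016.
The order is placed: May 10, 2016 − 45 days = Mar 26, 2016.

March 26, 2016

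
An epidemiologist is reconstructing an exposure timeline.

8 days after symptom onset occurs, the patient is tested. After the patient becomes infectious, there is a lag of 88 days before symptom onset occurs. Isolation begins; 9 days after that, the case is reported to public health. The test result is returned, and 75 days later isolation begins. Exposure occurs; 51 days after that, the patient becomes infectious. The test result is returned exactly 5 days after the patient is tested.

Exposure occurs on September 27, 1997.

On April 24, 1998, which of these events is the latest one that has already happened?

The test result is returned

Exposure occurs: Sep 27, 1997.
The patient becomes infectious: Sep 27, 1997 + 51 days = Nov 17, 1997.
Symptom onset occurs: Nov 17, 1997 + 88 days = Feb 13, 1998.
The patient is tested: Feb 13, 1998 + 8 days = Feb 21, 1998.
The test result is returned: Feb 21, 1998 + 5 days = Feb 26, 1998.
Isolation begins: Feb 26, 1998 + 75 days = May 12, 1998.
The case is reported to public health: May 12, 1998 + 9 days = May 21, 1998.
Apr 24, 1998 falls between when the test result is returned (Feb 26, 1998) and when isolation begins (May 12, 1998).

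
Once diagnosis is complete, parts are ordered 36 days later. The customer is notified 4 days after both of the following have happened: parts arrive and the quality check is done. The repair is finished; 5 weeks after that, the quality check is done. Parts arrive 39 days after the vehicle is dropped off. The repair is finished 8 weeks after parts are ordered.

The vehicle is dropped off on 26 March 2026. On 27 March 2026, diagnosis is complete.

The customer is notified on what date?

5 August 2026

The vehicle is dropped off: Mar 26, 2026.
Parts arrive: Mar 26, 2026 + 39 days = May 4, 2026.
Diagnosis is complete: Mar 27, 2026.
Parts are ordered: Mar 27, 2026 + 36 days = May 2, 2026.
The repair is finished: May 2, 2026 + 8 weeks = Jun 27, 2026.
The quality check is done: Jun 27, 2026 + 5 weeks = Aug 1, 2026.
Both prerequisites met — parts arrive (May 4, 2026), the quality check is done (Aug 1, 2026); the later is Aug 1, 2026.
The customer is notified: Aug 1, 2026 + 4 days = Aug 5, 2026.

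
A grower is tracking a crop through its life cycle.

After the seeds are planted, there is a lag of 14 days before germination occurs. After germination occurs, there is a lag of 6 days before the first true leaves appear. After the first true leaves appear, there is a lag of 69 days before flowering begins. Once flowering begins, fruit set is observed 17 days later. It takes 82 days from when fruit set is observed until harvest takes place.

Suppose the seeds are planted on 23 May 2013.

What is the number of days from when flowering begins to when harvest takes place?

Causal path: flowering begins → fruit set is observed → harvest takes place.
Total delay along the path: 17 + 82 = 99 days.

99 days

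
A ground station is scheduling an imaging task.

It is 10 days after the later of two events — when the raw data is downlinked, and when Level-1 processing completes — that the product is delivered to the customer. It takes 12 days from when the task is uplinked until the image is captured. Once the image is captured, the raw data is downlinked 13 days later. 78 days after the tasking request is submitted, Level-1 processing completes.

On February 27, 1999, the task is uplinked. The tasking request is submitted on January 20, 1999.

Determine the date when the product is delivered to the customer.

April 18, 1999

The task is uplinked: Feb 27, 1999.
The image is captured: Feb 27, 1999 + 12 days = Mar 11, 1999.
The raw data is downlinked: Mar 11, 1999 + 13 days = Mar 24, 1999.
The tasking request is submitted: Jan 20, 1999.
Level-1 processing completes: Jan 20, 1999 + 78 days = Apr 8, 1999.
Both prerequisites met — the raw data is downlinked (Mar 24, 1999), Level-1 processing completes (Apr 8, 1999); the later is Apr 8, 1999.
The product is delivered to the customer: Apr 8, 1999 + 10 days = Apr 18, 1999.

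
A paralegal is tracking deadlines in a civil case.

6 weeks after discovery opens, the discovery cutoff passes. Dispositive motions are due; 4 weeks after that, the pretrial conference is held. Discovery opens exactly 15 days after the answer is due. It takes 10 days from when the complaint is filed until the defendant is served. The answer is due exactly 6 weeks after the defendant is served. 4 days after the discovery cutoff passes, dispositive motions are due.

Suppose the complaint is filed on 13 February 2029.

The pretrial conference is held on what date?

The complaint is filed: Feb 13, 2029.
The defendant is served: Feb 13, 2029 + 10 days = Feb 23, 2029.
The answer is due: Feb 23, 2029 + 6 weeks = Apr 6, 2029.
Discovery opens: Apr 6, 2029 + 15 days = Apr 21, 2029.
The discovery cutoff passes: Apr 21, 2029 + 6 weeks = Jun 2, 2029.
Dispositive motions are due: Jun 2, 2029 + 4 days = Jun 6, 2029.
The pretrial conference is held: Jun 6, 2029 + 4 weeks = Jul 4, 2029.

4 July 2029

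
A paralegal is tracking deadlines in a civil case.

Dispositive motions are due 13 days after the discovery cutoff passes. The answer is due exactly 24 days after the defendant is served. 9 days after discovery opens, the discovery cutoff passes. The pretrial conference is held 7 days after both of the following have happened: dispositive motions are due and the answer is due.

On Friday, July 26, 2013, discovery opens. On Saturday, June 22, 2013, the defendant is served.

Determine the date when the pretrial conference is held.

Saturday, August 24, 2013

Discovery opens: Jul 26, 2013.
The discovery cutoff passes: Jul 26, 2013 + 9 days = Aug 4, 2013.
Dispositive motions are due: Aug 4, 2013 + 13 days = Aug 17, 2013.
The defendant is served: Jun 22, 2013.
The answer is due: Jun 22, 2013 + 24 days = Jul 16, 2013.
Both prerequisites met — dispositive motions are due (Aug 17, 2013), the answer is due (Jul 16, 2013); the later is Aug 17, 2013.
The pretrial conference is held: Aug 17, 2013 + 7 days = Aug 24, 2013.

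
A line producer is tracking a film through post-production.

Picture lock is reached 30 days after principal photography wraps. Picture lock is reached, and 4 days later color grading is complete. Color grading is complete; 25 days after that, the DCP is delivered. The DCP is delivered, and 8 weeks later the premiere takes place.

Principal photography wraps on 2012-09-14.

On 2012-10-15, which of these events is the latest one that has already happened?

Picture lock is reached

Principal photography wraps: Sep 14, 2012.
Picture lock is reached: Sep 14, 2012 + 30 days = Oct 14, 2012.
Color grading is complete: Oct 14, 2012 + 4 days = Oct 18, 2012.
The DCP is delivered: Oct 18, 2012 + 25 days = Nov 12, 2012.
The premiere takes place: Nov 12, 2012 + 8 weeks = Jan 7, 2013.
Oct 15, 2012 falls between when picture lock is reached (Oct 14, 2012) and when color grading is complete (Oct 18, 2012).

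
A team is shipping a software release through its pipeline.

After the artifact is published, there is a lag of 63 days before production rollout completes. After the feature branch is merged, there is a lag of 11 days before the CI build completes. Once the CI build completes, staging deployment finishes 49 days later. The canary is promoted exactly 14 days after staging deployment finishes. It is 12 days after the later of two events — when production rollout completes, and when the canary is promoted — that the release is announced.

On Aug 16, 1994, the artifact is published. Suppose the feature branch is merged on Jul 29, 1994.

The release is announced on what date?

The artifact is published: Aug 16, 1994.
Production rollout completes: Aug 16, 1994 + 63 days = Oct 18, 1994.
The feature branch is merged: Jul 29, 1994.
The CI build completes: Jul 29, 1994 + 11 days = Aug 9, 1994.
Staging deployment finishes: Aug 9, 1994 + 49 days = Sep 27, 1994.
The canary is promoted: Sep 27, 1994 + 14 days = Oct 11, 1994.
Both prerequisites met — production rollout completes (Oct 18, 1994), the canary is promoted (Oct 11, 1994); the later is Oct 18, 1994.
The release is announced: Oct 18, 1994 + 12 days = Oct 30, 1994.

Oct 30, 1994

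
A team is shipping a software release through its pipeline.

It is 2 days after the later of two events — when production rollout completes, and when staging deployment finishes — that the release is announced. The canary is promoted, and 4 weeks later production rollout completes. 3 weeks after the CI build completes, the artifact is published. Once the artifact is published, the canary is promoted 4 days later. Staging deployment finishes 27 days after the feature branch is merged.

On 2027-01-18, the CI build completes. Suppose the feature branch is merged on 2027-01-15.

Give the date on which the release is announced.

2027-03-14

The CI build completes: Jan 18, 2027.
The artifact is published: Jan 18, 2027 + 3 weeks = Feb 8, 2027.
The canary is promoted: Feb 8, 2027 + 4 days = Feb 12, 2027.
Production rollout completes: Feb 12, 2027 + 4 weeks = Mar 12, 2027.
The feature branch is merged: Jan 15, 2027.
Staging deployment finishes: Jan 15, 2027 + 27 days = Feb 11, 2027.
Both prerequisites met — production rollout completes (Mar 12, 2027), staging deployment finishes (Feb 11, 2027); the later is Mar 12, 2027.
The release is announced: Mar 12, 2027 + 2 days = Mar 14, 2027.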